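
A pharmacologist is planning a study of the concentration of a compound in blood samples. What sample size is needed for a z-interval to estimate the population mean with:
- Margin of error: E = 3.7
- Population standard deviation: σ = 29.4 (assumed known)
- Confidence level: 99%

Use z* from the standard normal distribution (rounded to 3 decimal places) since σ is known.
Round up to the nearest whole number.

Using z* since population σ is known (z-interval formula).

For 99% confidence, z* = 2.576 (from standard normal table)

Sample size formula for z-interval: n = (z*σ/E)²

n = (2.576 × 29.4 / 3.7)²
  = (20.468757)²
  = 418.9700

Round up to the nearest whole number: n = 419

419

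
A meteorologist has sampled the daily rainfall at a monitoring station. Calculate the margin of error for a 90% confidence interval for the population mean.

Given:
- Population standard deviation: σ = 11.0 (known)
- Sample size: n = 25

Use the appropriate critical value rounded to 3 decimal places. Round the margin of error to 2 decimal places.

The population standard deviation σ is known, so use the z-interval margin of error formula.

For 90% confidence, z* = 1.645 (from standard normal table)

Margin of error formula for z-interval: E = z* × σ/√n

E = 1.645 × 11.0/√25
  = 1.645 × 2.200000
  = 3.6190

Rounded to 2 decimal places:

3.62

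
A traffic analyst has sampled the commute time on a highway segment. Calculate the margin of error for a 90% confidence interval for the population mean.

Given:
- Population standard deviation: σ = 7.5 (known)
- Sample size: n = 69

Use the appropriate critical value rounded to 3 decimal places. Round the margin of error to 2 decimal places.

The population standard deviation σ is known, so use the z-interval margin of error formula.

For 90% confidence, z* = 1.645 (from standard normal table)

Margin of error formula for z-interval: E = z* × σ/√n

E = 1.645 × 7.5/√69
  = 1.645 × 0.902894
  = 1.4853

Rounded to 2 decimal places:

1.49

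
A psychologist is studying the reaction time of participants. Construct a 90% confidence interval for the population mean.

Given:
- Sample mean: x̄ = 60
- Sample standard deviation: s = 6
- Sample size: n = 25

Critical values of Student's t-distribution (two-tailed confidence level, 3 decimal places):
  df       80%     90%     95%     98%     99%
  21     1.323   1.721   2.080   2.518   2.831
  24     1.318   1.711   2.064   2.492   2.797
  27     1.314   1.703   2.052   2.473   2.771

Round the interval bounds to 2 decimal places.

The population standard deviation σ is unknown (only the sample standard deviation s is given), so use a t-interval with df = n - 1 = 25 - 1 = 24.

For 90% confidence with df = 24, t* = 1.711 (from t-table)

Standard error: SE = s/√n = 6/√25 = 1.200000

Margin of error: E = t* × SE = 1.711 × 1.200000 = 2.0532

T-interval: x̄ ± E = 60 ± 2.0532 = (57.9468, 62.0532)

Rounded to 2 decimal places:

(57.95, 62.05)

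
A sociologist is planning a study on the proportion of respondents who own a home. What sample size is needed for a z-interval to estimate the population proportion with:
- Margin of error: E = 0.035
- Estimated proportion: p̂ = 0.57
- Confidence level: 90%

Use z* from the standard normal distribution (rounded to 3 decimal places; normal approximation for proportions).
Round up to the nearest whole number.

Using z* for proportion z-interval (normal approximation).

For 90% confidence, z* = 1.645 (from standard normal table)

Sample size formula for proportion z-interval: n = z*²p̂(1-p̂)/E²

n = 1.645² × 0.57 × 0.43 / 0.035²
  = 2.706025 × 0.2451 / 0.001225
  = 541.4259

Round up to the nearest whole number: n = 542

542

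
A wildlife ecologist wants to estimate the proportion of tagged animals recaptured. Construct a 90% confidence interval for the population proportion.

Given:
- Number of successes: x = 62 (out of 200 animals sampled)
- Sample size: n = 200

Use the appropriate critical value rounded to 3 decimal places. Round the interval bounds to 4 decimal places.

Sample proportion: p̂ = 62/200 = 0.310000

Check conditions for normal approximation:
  np̂ = 62 ≥ 10 ✓
  n(1-p̂) = 138 ≥ 10 ✓

The sample is large enough, so use a z-interval (normal approximation) for the proportion.

For 90% confidence, z* = 1.645 (from standard normal table)

Standard error: SE = √(p̂(1-p̂)/n) = √(0.310000×0.690000/200) = 0.03270321

Margin of error: E = z* × SE = 1.645 × 0.03270321 = 0.053797

Z-interval: p̂ ± E = 0.310000 ± 0.053797 = (0.256203, 0.363797)

Rounded to 4 decimal places:

(0.2562, 0.3638)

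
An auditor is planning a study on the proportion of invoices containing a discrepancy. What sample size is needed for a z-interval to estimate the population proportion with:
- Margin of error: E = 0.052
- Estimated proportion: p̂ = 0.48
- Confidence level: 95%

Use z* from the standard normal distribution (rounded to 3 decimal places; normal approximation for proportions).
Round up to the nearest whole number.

Using z* for proportion z-interval (normal approximation).

For 95% confidence, z* = 1.96 (from standard normal table)

Sample size formula for proportion z-interval: n = z*²p̂(1-p̂)/E²

n = 1.96² × 0.48 × 0.52 / 0.052²
  = 3.8416 × 0.2496 / 0.002704
  = 354.6092

Round up to the nearest whole number: n = 355

355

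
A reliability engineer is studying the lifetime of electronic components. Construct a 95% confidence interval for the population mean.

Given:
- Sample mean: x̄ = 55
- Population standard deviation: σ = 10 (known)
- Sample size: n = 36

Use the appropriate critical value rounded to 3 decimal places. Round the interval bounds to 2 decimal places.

The population standard deviation σ is known, so use a z-interval (standard normal critical value).

For 95% confidence, z* = 1.96 (from standard normal table)

Standard error: SE = σ/√n = 10/√36 = 1.666667

Margin of error: E = z* × SE = 1.96 × 1.666667 = 3.2667

Z-interval: x̄ ± E = 55 ± 3.2667 = (51.7333, 58.2667)

Rounded to 2 decimal places:

(51.73, 58.27)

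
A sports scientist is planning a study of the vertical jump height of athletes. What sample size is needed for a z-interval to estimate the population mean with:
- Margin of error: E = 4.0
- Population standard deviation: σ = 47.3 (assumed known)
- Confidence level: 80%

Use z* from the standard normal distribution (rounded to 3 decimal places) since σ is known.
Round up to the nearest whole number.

Using z* since population σ is known (z-interval formula).

For 80% confidence, z* = 1.282 (from standard normal table)

Sample size formula for z-interval: n = (z*σ/E)²

n = (1.282 × 47.3 / 4.0)²
  = (15.159650)²
  = 229.8150

Round up to the nearest whole number: n = 230

230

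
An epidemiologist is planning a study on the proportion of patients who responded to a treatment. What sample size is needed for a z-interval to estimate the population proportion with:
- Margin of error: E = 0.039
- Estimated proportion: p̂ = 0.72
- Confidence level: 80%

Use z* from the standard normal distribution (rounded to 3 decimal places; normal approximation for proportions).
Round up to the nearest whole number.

Using z* for proportion z-interval (normal approximation).

For 80% confidence, z* = 1.282 (from standard normal table)

Sample size formula for proportion z-interval: n = z*²p̂(1-p̂)/E²

n = 1.282² × 0.72 × 0.28 / 0.039²
  = 1.643524 × 0.2016 / 0.001521
  = 217.8399

Round up to the nearest whole number: n = 218

218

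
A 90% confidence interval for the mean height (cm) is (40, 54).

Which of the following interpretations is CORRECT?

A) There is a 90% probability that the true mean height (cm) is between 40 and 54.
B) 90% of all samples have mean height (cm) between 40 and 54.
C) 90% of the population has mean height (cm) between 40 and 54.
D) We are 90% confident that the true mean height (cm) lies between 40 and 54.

A confidence interval represents our confidence in the procedure, not a probability statement about the parameter.

Key concept: If we repeated this sampling process many times and computed a 90% CI each time, about 90% of those intervals would contain the true population parameter.

For this specific interval (40, 54):
- Midpoint (point estimate): 47
- Margin of error: 7

The correct interpretation is the one stating confidence that the true parameter lies in the interval — option D.

D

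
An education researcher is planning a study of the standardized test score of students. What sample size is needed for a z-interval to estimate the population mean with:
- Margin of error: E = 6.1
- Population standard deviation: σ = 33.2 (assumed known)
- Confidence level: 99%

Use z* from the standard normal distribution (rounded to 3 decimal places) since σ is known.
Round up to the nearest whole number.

Using z* since population σ is known (z-interval formula).

For 99% confidence, z* = 2.576 (from standard normal table)

Sample size formula for z-interval: n = (z*σ/E)²

n = (2.576 × 33.2 / 6.1)²
  = (14.020197)²
  = 196.5659

Round up to the nearest whole number: n = 197

197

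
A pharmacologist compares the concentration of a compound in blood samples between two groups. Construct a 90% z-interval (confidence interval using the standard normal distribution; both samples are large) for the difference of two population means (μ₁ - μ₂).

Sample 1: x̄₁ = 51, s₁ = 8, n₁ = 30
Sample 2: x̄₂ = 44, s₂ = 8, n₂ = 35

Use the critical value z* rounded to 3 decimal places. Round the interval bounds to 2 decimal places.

Both samples are large (n₁ = 30 ≥ 30, n₂ = 35 ≥ 30), so a z-interval for the difference of means applies.

Point estimate: x̄₁ - x̄₂ = 51 - 44 = 7

Standard error: SE = √(s₁²/n₁ + s₂²/n₂)
= √(8²/30 + 8²/35)
= √(2.133333 + 1.828571)
= 1.990453

For 90% confidence, z* = 1.645 (from standard normal table)
Margin of error: E = z* × SE = 1.645 × 1.990453 = 3.2743

Z-interval: (x̄₁ - x̄₂) ± E = 7 ± 3.2743 = (3.7257, 10.2743)

Rounded to 2 decimal places:

(3.73, 10.27)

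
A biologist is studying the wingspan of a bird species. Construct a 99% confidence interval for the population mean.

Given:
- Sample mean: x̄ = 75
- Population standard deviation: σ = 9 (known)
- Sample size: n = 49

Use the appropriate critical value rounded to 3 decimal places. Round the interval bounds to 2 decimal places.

The population standard deviation σ is known, so use a z-interval (standard normal critical value).

For 99% confidence, z* = 2.576 (from standard normal table)

Standard error: SE = σ/√n = 9/√49 = 1.285714

Margin of error: E = z* × SE = 2.576 × 1.285714 = 3.3120

Z-interval: x̄ ± E = 75 ± 3.3120 = (71.6880, 78.3120)

Rounded to 2 decimal places:

(71.69, 78.31)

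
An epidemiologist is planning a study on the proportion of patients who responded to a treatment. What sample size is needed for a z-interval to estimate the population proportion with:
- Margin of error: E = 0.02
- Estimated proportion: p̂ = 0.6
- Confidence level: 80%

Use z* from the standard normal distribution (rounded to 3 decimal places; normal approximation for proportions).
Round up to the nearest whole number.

Using z* for proportion z-interval (normal approximation).

For 80% confidence, z* = 1.282 (from standard normal table)

Sample size formula for proportion z-interval: n = z*²p̂(1-p̂)/E²

n = 1.282² × 0.6 × 0.4 / 0.02²
  = 1.643524 × 0.24 / 0.0004
  = 986.1144

Round up to the nearest whole number: n = 987

987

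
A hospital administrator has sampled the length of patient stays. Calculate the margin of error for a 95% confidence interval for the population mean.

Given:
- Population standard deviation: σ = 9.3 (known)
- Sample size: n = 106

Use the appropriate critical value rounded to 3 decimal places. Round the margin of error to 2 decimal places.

The population standard deviation σ is known, so use the z-interval margin of error formula.

For 95% confidence, z* = 1.96 (from standard normal table)

Margin of error formula for z-interval: E = z* × σ/√n

E = 1.96 × 9.3/√106
  = 1.96 × 0.903296
  = 1.7705

Rounded to 2 decimal places:

1.77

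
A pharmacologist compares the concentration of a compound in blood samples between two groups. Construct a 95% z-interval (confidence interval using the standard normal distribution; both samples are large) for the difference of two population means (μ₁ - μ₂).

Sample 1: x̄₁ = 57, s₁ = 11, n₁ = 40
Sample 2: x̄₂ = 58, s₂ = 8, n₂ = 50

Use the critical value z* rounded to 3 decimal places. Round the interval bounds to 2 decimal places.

Both samples are large (n₁ = 40 ≥ 30, n₂ = 50 ≥ 30), so a z-interval for the difference of means applies.

Point estimate: x̄₁ - x̄₂ = 57 - 58 = -1

Standard error: SE = √(s₁²/n₁ + s₂²/n₂)
= √(11²/40 + 8²/50)
= √(3.025000 + 1.280000)
= 2.074849

For 95% confidence, z* = 1.96 (from standard normal table)
Margin of error: E = z* × SE = 1.96 × 2.074849 = 4.0667

Z-interval: (x̄₁ - x̄₂) ± E = -1 ± 4.0667 = (-5.0667, 3.0667)

Rounded to 2 decimal places:

(-5.07, 3.07)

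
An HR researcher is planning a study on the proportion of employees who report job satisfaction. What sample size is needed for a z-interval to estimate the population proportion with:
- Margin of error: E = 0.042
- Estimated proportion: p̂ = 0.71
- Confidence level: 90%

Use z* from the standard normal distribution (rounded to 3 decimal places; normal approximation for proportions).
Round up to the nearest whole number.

Using z* for proportion z-interval (normal approximation).

For 90% confidence, z* = 1.645 (from standard normal table)

Sample size formula for proportion z-interval: n = z*²p̂(1-p̂)/E²

n = 1.645² × 0.71 × 0.29 / 0.042²
  = 2.706025 × 0.2059 / 0.001764
  = 315.8563

Round up to the nearest whole number: n = 316

316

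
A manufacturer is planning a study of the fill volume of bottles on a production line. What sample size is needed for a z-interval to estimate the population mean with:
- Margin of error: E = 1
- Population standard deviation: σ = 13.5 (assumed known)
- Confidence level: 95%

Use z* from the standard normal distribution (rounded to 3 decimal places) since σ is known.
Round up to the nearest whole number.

Using z* since population σ is known (z-interval formula).

For 95% confidence, z* = 1.96 (from standard normal table)

Sample size formula for z-interval: n = (z*σ/E)²

n = (1.96 × 13.5 / 1)²
  = (26.460000)²
  = 700.1316

Round up to the nearest whole number: n = 701

701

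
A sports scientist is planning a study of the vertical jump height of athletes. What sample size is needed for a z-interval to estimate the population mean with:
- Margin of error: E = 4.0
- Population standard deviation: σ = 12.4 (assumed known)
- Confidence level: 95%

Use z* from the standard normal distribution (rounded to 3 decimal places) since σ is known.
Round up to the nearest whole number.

Using z* since population σ is known (z-interval formula).

For 95% confidence, z* = 1.96 (from standard normal table)

Sample size formula for z-interval: n = (z*σ/E)²

n = (1.96 × 12.4 / 4.0)²
  = (6.076000)²
  = 36.9178

Round up to the nearest whole number: n = 37

37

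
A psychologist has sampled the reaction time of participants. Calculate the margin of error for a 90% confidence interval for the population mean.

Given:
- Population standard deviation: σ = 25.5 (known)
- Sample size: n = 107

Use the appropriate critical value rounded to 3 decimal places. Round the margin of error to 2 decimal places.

The population standard deviation σ is known, so use the z-interval margin of error formula.

For 90% confidence, z* = 1.645 (from standard normal table)

Margin of error formula for z-interval: E = z* × σ/√n

E = 1.645 × 25.5/√107
  = 1.645 × 2.465178
  = 4.0552

Rounded to 2 decimal places:

4.06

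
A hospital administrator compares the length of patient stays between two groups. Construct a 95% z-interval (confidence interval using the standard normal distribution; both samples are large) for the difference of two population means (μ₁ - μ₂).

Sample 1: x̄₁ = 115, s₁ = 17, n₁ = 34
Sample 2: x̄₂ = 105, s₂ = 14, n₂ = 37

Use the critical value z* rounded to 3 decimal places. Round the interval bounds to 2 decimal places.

Both samples are large (n₁ = 34 ≥ 30, n₂ = 37 ≥ 30), so a z-interval for the difference of means applies.

Point estimate: x̄₁ - x̄₂ = 115 - 105 = 10

Standard error: SE = √(s₁²/n₁ + s₂²/n₂)
= √(17²/34 + 14²/37)
= √(8.500000 + 5.297297)
= 3.714471

For 95% confidence, z* = 1.96 (from standard normal table)
Margin of error: E = z* × SE = 1.96 × 3.714471 = 7.2804

Z-interval: (x̄₁ - x̄₂) ± E = 10 ± 7.2804 = (2.7196, 17.2804)

Rounded to 2 decimal places:

(2.72, 17.28)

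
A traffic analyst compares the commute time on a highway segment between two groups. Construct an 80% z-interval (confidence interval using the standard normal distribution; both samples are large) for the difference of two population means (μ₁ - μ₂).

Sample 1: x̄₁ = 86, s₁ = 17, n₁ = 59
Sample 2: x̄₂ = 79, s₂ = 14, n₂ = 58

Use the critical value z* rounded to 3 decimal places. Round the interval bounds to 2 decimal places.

Both samples are large (n₁ = 59 ≥ 30, n₂ = 58 ≥ 30), so a z-interval for the difference of means applies.

Point estimate: x̄₁ - x̄₂ = 86 - 79 = 7

Standard error: SE = √(s₁²/n₁ + s₂²/n₂)
= √(17²/59 + 14²/58)
= √(4.898305 + 3.379310)
= 2.877085

For 80% confidence, z* = 1.282 (from standard normal table)
Margin of error: E = z* × SE = 1.282 × 2.877085 = 3.6884

Z-interval: (x̄₁ - x̄₂) ± E = 7 ± 3.6884 = (3.3116, 10.6884)

Rounded to 2 decimal places:

(3.31, 10.69)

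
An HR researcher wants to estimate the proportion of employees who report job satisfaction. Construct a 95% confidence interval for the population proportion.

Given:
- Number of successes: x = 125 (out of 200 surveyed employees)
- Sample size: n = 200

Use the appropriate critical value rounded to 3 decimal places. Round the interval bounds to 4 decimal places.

Sample proportion: p̂ = 125/200 = 0.625000

Check conditions for normal approximation:
  np̂ = 125 ≥ 10 ✓
  n(1-p̂) = 75 ≥ 10 ✓

The sample is large enough, so use a z-interval (normal approximation) for the proportion.

For 95% confidence, z* = 1.96 (from standard normal table)

Standard error: SE = √(p̂(1-p̂)/n) = √(0.625000×0.375000/200) = 0.03423266

Margin of error: E = z* × SE = 1.96 × 0.03423266 = 0.067096

Z-interval: p̂ ± E = 0.625000 ± 0.067096 = (0.557904, 0.692096)

Rounded to 4 decimal places:

(0.5579, 0.6921)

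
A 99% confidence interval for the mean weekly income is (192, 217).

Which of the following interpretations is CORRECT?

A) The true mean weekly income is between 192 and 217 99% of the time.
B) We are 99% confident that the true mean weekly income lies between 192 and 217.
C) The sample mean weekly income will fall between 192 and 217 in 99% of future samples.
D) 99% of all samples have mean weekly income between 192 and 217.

A confidence interval represents our confidence in the procedure, not a probability statement about the parameter.

Key concept: If we repeated this sampling process many times and computed a 99% CI each time, about 99% of those intervals would contain the true population parameter.

For this specific interval (192, 217):
- Midpoint (point estimate): 204.5
- Margin of error: 12.5

The correct interpretation is the one stating confidence that the true parameter lies in the interval — option B.

B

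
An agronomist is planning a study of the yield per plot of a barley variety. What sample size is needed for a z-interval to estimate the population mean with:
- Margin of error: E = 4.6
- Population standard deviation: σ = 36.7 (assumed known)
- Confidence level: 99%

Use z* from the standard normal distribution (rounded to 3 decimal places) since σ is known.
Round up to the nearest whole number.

Using z* since population σ is known (z-interval formula).

For 99% confidence, z* = 2.576 (from standard normal table)

Sample size formula for z-interval: n = (z*σ/E)²

n = (2.576 × 36.7 / 4.6)²
  = (20.552000)²
  = 422.3847

Round up to the nearest whole number: n = 423

423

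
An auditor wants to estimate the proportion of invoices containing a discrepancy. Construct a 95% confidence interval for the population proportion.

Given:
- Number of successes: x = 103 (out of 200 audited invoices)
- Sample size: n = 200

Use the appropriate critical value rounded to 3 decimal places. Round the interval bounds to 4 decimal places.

Sample proportion: p̂ = 103/200 = 0.515000

Check conditions for normal approximation:
  np̂ = 103 ≥ 10 ✓
  n(1-p̂) = 97 ≥ 10 ✓

The sample is large enough, so use a z-interval (normal approximation) for the proportion.

For 95% confidence, z* = 1.96 (from standard normal table)

Standard error: SE = √(p̂(1-p̂)/n) = √(0.515000×0.485000/200) = 0.03533943

Margin of error: E = z* × SE = 1.96 × 0.03533943 = 0.069265

Z-interval: p̂ ± E = 0.515000 ± 0.069265 = (0.445735, 0.584265)

Rounded to 4 decimal places:

(0.4457, 0.5843)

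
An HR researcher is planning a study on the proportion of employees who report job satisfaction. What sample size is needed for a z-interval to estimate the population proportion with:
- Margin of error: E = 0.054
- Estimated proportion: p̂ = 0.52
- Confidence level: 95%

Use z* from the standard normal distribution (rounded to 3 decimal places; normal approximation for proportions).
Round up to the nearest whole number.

Using z* for proportion z-interval (normal approximation).

For 95% confidence, z* = 1.96 (from standard normal table)

Sample size formula for proportion z-interval: n = z*²p̂(1-p̂)/E²

n = 1.96² × 0.52 × 0.48 / 0.054²
  = 3.8416 × 0.2496 / 0.002916
  = 328.8283

Round up to the nearest whole number: n = 329

329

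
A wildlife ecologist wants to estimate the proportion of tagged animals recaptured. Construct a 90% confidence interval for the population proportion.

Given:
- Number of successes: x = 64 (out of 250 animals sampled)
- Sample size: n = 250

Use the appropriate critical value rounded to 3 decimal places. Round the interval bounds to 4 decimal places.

Sample proportion: p̂ = 64/250 = 0.256000

Check conditions for normal approximation:
  np̂ = 64 ≥ 10 ✓
  n(1-p̂) = 186 ≥ 10 ✓

The sample is large enough, so use a z-interval (normal approximation) for the proportion.

For 90% confidence, z* = 1.645 (from standard normal table)

Standard error: SE = √(p̂(1-p̂)/n) = √(0.256000×0.744000/250) = 0.02760174

Margin of error: E = z* × SE = 1.645 × 0.02760174 = 0.045405

Z-interval: p̂ ± E = 0.256000 ± 0.045405 = (0.210595, 0.301405)

Rounded to 4 decimal places:

(0.2106, 0.3014)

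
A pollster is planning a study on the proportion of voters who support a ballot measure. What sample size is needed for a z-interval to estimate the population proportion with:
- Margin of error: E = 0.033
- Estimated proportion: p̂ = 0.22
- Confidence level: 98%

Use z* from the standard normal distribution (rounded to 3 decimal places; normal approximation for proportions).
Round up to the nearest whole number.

Using z* for proportion z-interval (normal approximation).

For 98% confidence, z* = 2.326 (from standard normal table)

Sample size formula for proportion z-interval: n = z*²p̂(1-p̂)/E²

n = 2.326² × 0.22 × 0.78 / 0.033²
  = 5.410276 × 0.1716 / 0.001089
  = 852.5283

Round up to the nearest whole number: n = 853

853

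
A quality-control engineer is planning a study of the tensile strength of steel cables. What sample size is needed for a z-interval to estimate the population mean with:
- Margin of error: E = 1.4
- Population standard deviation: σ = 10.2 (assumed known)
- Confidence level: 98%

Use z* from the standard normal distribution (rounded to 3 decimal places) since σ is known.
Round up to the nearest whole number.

Using z* since population σ is known (z-interval formula).

For 98% confidence, z* = 2.326 (from standard normal table)

Sample size formula for z-interval: n = (z*σ/E)²

n = (2.326 × 10.2 / 1.4)²
  = (16.946571)²
  = 287.1863

Round up to the nearest whole number: n = 288

288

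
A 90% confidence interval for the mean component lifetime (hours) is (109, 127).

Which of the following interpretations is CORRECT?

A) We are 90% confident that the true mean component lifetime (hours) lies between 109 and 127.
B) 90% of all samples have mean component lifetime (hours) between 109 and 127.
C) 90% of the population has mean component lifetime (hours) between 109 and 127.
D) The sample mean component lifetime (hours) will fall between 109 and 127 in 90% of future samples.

A confidence interval represents our confidence in the procedure, not a probability statement about the parameter.

Key concept: If we repeated this sampling process many times and computed a 90% CI each time, about 90% of those intervals would contain the true population parameter.

For this specific interval (109, 127):
- Midpoint (point estimate): 118
- Margin of error: 9

The correct interpretation is the one stating confidence that the true parameter lies in the interval — option A.

A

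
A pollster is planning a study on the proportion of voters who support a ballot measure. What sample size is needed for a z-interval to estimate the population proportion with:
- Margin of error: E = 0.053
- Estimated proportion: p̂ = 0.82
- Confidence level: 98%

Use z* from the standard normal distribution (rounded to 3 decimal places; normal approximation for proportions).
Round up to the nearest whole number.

Using z* for proportion z-interval (normal approximation).

For 98% confidence, z* = 2.326 (from standard normal table)

Sample size formula for proportion z-interval: n = z*²p̂(1-p̂)/E²

n = 2.326² × 0.82 × 0.18 / 0.053²
  = 5.410276 × 0.1476 / 0.002809
  = 284.2851

Round up to the nearest whole number: n = 285

285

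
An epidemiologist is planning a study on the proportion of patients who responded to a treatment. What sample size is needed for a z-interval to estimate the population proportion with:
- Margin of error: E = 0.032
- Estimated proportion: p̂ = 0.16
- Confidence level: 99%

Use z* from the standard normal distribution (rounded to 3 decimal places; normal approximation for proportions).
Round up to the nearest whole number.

Using z* for proportion z-interval (normal approximation).

For 99% confidence, z* = 2.576 (from standard normal table)

Sample size formula for proportion z-interval: n = z*²p̂(1-p̂)/E²

n = 2.576² × 0.16 × 0.84 / 0.032²
  = 6.635776 × 0.1344 / 0.001024
  = 870.9456

Round up to the nearest whole number: n = 871

871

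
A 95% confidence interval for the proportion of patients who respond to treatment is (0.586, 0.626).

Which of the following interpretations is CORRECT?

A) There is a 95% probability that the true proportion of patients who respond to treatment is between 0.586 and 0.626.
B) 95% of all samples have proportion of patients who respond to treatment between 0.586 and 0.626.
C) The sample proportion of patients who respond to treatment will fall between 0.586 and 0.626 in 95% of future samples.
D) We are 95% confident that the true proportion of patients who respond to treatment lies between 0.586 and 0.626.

A confidence interval represents our confidence in the procedure, not a probability statement about the parameter.

Key concept: If we repeated this sampling process many times and computed a 95% CI each time, about 95% of those intervals would contain the true population parameter.

For this specific interval (0.586, 0.626):
- Midpoint (point estimate): 0.606
- Margin of error: 0.02

The correct interpretation is the one stating confidence that the true parameter lies in the interval — option D.

D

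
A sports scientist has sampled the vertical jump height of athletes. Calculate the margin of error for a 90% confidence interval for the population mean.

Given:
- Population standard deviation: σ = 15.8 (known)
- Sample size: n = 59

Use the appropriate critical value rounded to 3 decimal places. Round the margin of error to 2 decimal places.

The population standard deviation σ is known, so use the z-interval margin of error formula.

For 90% confidence, z* = 1.645 (from standard normal table)

Margin of error formula for z-interval: E = z* × σ/√n

E = 1.645 × 15.8/√59
  = 1.645 × 2.056985
  = 3.3837

Rounded to 2 decimal places:

3.38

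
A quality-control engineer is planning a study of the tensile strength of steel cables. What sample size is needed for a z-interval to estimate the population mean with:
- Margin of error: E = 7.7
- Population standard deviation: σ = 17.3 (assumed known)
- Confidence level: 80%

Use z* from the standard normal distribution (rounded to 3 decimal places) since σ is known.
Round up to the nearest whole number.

Using z* since population σ is known (z-interval formula).

For 80% confidence, z* = 1.282 (from standard normal table)

Sample size formula for z-interval: n = (z*σ/E)²

n = (1.282 × 17.3 / 7.7)²
  = (2.880338)²
  = 8.2963

Round up to the nearest whole number: n = 9

9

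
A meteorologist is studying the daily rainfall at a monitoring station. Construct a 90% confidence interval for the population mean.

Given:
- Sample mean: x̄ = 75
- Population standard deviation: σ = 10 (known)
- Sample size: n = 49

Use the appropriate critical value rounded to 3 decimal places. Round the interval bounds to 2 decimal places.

The population standard deviation σ is known, so use a z-interval (standard normal critical value).

For 90% confidence, z* = 1.645 (from standard normal table)

Standard error: SE = σ/√n = 10/√49 = 1.428571

Margin of error: E = z* × SE = 1.645 × 1.428571 = 2.3500

Z-interval: x̄ ± E = 75 ± 2.3500 = (72.6500, 77.3500)

Rounded to 2 decimal places:

(72.65, 77.35)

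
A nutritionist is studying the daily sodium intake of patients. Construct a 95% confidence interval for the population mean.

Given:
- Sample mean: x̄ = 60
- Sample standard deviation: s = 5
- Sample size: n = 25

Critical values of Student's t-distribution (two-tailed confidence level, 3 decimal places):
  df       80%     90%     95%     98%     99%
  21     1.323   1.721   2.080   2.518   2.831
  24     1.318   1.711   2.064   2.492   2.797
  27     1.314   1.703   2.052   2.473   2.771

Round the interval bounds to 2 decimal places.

The population standard deviation σ is unknown (only the sample standard deviation s is given), so use a t-interval with df = n - 1 = 25 - 1 = 24.

For 95% confidence with df = 24, t* = 2.064 (from t-table)

Standard error: SE = s/√n = 5/√25 = 1.000000

Margin of error: E = t* × SE = 2.064 × 1.000000 = 2.0640

T-interval: x̄ ± E = 60 ± 2.0640 = (57.9360, 62.0640)

Rounded to 2 decimal places:

(57.94, 62.06)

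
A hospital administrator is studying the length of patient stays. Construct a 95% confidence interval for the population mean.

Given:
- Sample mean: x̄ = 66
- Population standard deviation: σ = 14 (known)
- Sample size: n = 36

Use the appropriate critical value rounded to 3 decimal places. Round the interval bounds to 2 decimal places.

The population standard deviation σ is known, so use a z-interval (standard normal critical value).

For 95% confidence, z* = 1.96 (from standard normal table)

Standard error: SE = σ/√n = 14/√36 = 2.333333

Margin of error: E = z* × SE = 1.96 × 2.333333 = 4.5733

Z-interval: x̄ ± E = 66 ± 4.5733 = (61.4267, 70.5733)

Rounded to 2 decimal places:

(61.43, 70.57)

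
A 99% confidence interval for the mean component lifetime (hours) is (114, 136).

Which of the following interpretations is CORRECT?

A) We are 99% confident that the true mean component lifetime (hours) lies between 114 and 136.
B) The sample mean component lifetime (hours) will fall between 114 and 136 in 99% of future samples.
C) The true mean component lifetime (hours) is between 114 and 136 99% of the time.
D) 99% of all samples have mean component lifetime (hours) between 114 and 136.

A confidence interval represents our confidence in the procedure, not a probability statement about the parameter.

Key concept: If we repeated this sampling process many times and computed a 99% CI each time, about 99% of those intervals would contain the true population parameter.

For this specific interval (114, 136):
- Midpoint (point estimate): 125
- Margin of error: 11

The correct interpretation is the one stating confidence that the true parameter lies in the interval — option A.

A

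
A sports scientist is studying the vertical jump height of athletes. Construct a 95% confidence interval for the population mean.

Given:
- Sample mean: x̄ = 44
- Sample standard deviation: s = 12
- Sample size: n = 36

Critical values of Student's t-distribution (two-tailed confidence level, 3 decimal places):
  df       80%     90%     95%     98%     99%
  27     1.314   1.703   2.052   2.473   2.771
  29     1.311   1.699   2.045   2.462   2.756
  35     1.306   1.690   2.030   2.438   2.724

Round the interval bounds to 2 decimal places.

The population standard deviation σ is unknown (only the sample standard deviation s is given), so use a t-interval with df = n - 1 = 36 - 1 = 35.

For 95% confidence with df = 35, t* = 2.030 (from t-table)

Standard error: SE = s/√n = 12/√36 = 2.000000

Margin of error: E = t* × SE = 2.030 × 2.000000 = 4.0600

T-interval: x̄ ± E = 44 ± 4.0600 = (39.9400, 48.0600)

Rounded to 2 decimal places:

(39.94, 48.06)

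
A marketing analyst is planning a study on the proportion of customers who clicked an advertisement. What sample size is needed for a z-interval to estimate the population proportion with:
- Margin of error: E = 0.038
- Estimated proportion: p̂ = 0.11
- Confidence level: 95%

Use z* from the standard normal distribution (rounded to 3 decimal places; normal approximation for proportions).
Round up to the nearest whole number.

Using z* for proportion z-interval (normal approximation).

For 95% confidence, z* = 1.96 (from standard normal table)

Sample size formula for proportion z-interval: n = z*²p̂(1-p̂)/E²

n = 1.96² × 0.11 × 0.89 / 0.038²
  = 3.8416 × 0.0979 / 0.001444
  = 260.4520

Round up to the nearest whole number: n = 261

261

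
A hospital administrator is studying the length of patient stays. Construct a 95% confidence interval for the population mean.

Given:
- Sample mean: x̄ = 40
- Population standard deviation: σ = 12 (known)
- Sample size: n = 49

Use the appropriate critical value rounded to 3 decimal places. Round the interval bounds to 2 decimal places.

The population standard deviation σ is known, so use a z-interval (standard normal critical value).

For 95% confidence, z* = 1.96 (from standard normal table)

Standard error: SE = σ/√n = 12/√49 = 1.714286

Margin of error: E = z* × SE = 1.96 × 1.714286 = 3.3600

Z-interval: x̄ ± E = 40 ± 3.3600 = (36.6400, 43.3600)

Rounded to 2 decimal places:

(36.64, 43.36)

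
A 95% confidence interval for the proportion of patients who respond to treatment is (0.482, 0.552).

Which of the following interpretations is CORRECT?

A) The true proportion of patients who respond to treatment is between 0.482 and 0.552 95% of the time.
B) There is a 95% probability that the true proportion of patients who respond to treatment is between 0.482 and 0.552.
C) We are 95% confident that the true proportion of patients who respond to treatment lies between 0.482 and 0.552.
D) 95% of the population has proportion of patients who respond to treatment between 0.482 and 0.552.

A confidence interval represents our confidence in the procedure, not a probability statement about the parameter.

Key concept: If we repeated this sampling process many times and computed a 95% CI each time, about 95% of those intervals would contain the true population parameter.

For this specific interval (0.482, 0.552):
- Midpoint (point estimate): 0.517
- Margin of error: 0.035

The correct interpretation is the one stating confidence that the true parameter lies in the interval — option C.

C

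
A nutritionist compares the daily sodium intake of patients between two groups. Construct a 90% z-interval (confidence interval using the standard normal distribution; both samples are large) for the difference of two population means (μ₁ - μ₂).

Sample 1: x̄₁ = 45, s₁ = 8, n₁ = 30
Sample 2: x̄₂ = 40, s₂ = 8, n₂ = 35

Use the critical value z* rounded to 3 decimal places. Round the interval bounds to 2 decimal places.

Both samples are large (n₁ = 30 ≥ 30, n₂ = 35 ≥ 30), so a z-interval for the difference of means applies.

Point estimate: x̄₁ - x̄₂ = 45 - 40 = 5

Standard error: SE = √(s₁²/n₁ + s₂²/n₂)
= √(8²/30 + 8²/35)
= √(2.133333 + 1.828571)
= 1.990453

For 90% confidence, z* = 1.645 (from standard normal table)
Margin of error: E = z* × SE = 1.645 × 1.990453 = 3.2743

Z-interval: (x̄₁ - x̄₂) ± E = 5 ± 3.2743 = (1.7257, 8.2743)

Rounded to 2 decimal places:

(1.73, 8.27)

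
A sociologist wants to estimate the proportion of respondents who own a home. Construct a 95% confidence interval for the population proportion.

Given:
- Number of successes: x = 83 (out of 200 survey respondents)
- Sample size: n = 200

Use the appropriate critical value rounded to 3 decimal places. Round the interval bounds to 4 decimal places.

Sample proportion: p̂ = 83/200 = 0.415000

Check conditions for normal approximation:
  np̂ = 83 ≥ 10 ✓
  n(1-p̂) = 117 ≥ 10 ✓

The sample is large enough, so use a z-interval (normal approximation) for the proportion.

For 95% confidence, z* = 1.96 (from standard normal table)

Standard error: SE = √(p̂(1-p̂)/n) = √(0.415000×0.585000/200) = 0.03484071

Margin of error: E = z* × SE = 1.96 × 0.03484071 = 0.068288

Z-interval: p̂ ± E = 0.415000 ± 0.068288 = (0.346712, 0.483288)

Rounded to 4 decimal places:

(0.3467, 0.4833)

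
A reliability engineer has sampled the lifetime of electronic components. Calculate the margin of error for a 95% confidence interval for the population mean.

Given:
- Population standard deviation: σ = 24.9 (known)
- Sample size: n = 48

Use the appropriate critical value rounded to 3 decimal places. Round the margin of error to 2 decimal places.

The population standard deviation σ is known, so use the z-interval margin of error formula.

For 95% confidence, z* = 1.96 (from standard normal table)

Margin of error formula for z-interval: E = z* × σ/√n

E = 1.96 × 24.9/√48
  = 1.96 × 3.594005
  = 7.0443

Rounded to 2 decimal places:

7.04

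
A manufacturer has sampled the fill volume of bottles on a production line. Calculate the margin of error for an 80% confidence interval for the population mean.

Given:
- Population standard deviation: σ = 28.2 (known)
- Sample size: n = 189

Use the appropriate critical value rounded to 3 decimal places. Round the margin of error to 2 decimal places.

The population standard deviation σ is known, so use the z-interval margin of error formula.

For 80% confidence, z* = 1.282 (from standard normal table)

Margin of error formula for z-interval: E = z* × σ/√n

E = 1.282 × 28.2/√189
  = 1.282 × 2.051248
  = 2.6297

Rounded to 2 decimal places:

2.63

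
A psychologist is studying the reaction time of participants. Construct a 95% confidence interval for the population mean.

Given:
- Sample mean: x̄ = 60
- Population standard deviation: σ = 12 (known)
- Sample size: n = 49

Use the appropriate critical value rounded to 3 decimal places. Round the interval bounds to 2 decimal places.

The population standard deviation σ is known, so use a z-interval (standard normal critical value).

For 95% confidence, z* = 1.96 (from standard normal table)

Standard error: SE = σ/√n = 12/√49 = 1.714286

Margin of error: E = z* × SE = 1.96 × 1.714286 = 3.3600

Z-interval: x̄ ± E = 60 ± 3.3600 = (56.6400, 63.3600)

Rounded to 2 decimal places:

(56.64, 63.36)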